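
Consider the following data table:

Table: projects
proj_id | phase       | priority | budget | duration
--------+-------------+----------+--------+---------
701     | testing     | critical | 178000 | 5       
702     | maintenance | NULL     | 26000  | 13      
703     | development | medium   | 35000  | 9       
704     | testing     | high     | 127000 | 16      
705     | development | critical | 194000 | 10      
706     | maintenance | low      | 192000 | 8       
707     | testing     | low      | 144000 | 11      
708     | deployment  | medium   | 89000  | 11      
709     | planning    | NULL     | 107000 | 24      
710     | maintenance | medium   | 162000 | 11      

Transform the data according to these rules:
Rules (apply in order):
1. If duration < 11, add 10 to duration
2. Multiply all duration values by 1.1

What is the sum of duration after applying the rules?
173.8

Step 1: Apply Rule 1 - Add 10 to records with duration < 11
  - 4 records affected: 32 + (4 × 10) = 72
  - Unaffected records: 86
  - Sum after Rule 1: 158
Step 2: Apply Rule 2 - Multiply all by 1.1
  - 158 × 1.1 = 173.8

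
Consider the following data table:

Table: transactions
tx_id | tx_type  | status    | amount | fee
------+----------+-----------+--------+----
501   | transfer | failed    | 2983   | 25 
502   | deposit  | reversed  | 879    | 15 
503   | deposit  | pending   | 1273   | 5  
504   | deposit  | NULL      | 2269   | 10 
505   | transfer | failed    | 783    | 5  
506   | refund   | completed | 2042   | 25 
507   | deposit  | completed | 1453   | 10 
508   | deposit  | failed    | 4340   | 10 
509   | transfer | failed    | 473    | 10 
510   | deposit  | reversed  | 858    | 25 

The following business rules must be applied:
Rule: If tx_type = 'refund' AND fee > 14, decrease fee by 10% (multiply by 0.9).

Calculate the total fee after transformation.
137.5

Step 1: Find records where tx_type = 'refund' AND fee > 14
Step 2: 1 records match, summing to 25
Step 3: After multiplier: 25 × 0.9 = 22.5
Step 4: Unaffected records sum: 115
Step 5: Final sum = 22.5 + 115 = 137.5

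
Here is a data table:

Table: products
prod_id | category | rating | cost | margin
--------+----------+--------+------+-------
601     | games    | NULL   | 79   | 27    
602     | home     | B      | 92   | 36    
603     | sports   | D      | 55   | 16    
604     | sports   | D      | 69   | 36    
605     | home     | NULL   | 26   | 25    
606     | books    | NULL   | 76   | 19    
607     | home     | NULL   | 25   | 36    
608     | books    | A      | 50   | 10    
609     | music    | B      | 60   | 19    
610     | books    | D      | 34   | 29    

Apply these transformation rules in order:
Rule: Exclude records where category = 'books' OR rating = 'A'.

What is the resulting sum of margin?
195

Step 1: Find records where category = 'books' OR rating = 'A'
Step 2: 3 records match, summing to 58
Step 3: Original sum: 253
Step 4: Remaining sum = 253 - 58 = 195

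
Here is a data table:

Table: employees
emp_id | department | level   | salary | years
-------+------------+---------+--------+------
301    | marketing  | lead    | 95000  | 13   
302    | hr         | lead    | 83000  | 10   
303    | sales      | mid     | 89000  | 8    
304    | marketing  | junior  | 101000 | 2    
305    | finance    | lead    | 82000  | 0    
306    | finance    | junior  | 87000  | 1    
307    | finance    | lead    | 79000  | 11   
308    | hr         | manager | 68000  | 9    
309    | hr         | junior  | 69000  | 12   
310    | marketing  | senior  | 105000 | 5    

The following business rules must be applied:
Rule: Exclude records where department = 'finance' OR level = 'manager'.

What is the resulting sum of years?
50

Step 1: Find records where department = 'finance' OR level = 'manager'
Step 2: 4 records match, summing to 21
Step 3: Original sum: 71
Step 4: Remaining sum = 71 - 21 = 50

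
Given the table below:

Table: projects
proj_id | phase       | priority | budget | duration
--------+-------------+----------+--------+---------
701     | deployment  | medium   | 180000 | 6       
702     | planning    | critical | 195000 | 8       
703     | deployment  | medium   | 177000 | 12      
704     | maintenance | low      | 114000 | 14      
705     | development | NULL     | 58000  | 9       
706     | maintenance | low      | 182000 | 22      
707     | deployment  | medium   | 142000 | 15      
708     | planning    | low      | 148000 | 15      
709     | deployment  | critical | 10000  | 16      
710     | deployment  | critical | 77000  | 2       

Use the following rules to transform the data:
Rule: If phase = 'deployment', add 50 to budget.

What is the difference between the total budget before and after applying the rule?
250

Step 1: Original sum of budget = 1283000
Step 2: 5 records have phase = 'deployment'
Step 3: Each affected record changes by 50
Step 4: Total change = 5 × 50 = 250
Step 5: New sum = 1283000 + 250 = 1283250
Step 6: Difference = |1283250 - 1283000| = 250
        (Sum increased by 250)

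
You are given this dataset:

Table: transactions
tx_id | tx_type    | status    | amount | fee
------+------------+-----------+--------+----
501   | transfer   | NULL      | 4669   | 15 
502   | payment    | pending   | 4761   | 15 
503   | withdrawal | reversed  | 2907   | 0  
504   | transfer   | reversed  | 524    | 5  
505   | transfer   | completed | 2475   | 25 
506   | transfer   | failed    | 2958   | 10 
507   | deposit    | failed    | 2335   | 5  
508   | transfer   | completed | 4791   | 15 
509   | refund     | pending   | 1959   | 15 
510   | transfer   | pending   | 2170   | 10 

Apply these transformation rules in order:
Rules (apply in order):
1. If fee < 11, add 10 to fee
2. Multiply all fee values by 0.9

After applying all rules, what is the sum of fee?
148.5

Step 1: Apply Rule 1 - Add 10 to records with fee < 11
  - 5 records affected: 30 + (5 × 10) = 80
  - Unaffected records: 85
  - Sum after Rule 1: 165
Step 2: Apply Rule 2 - Multiply all by 0.9
  - 165 × 0.9 = 148.5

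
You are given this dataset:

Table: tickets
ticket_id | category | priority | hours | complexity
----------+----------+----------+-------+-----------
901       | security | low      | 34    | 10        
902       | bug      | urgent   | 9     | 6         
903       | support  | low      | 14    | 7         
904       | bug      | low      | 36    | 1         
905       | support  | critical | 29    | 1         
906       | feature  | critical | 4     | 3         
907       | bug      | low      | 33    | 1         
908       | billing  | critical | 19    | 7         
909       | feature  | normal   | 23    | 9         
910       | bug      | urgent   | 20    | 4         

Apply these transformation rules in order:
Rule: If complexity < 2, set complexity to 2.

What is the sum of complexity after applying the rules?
52

Step 1: 3 records have complexity < 2
Step 2: These records originally summed to 3
Step 3: After setting to minimum: 3 × 2 = 6
Step 4: Unaffected records sum: 46
Step 5: Final sum = 6 + 46 = 52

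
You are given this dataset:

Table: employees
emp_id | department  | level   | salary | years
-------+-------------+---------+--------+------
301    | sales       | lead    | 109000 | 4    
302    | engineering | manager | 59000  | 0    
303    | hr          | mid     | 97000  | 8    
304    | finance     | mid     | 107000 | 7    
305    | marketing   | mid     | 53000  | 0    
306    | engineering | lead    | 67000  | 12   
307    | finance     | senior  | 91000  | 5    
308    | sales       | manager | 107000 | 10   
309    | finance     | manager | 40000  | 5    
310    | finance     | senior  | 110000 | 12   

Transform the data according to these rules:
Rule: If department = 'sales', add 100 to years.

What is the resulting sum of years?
263

Step 1: Count records where department = 'sales': 2
Step 2: Total bonus added: 2 × 100 = 200
Step 3: Original sum of years: 63
Step 4: Final sum = 63 + 200 = 263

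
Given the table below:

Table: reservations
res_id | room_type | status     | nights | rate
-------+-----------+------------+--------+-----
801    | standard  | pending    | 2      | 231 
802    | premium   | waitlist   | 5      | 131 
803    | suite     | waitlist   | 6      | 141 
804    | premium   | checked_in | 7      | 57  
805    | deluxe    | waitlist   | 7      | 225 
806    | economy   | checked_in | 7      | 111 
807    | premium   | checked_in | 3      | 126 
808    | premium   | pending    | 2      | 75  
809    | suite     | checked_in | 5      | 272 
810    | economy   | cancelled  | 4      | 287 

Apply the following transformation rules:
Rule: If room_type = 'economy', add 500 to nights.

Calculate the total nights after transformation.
1048

Step 1: Count records where room_type = 'economy': 2
Step 2: Total bonus added: 2 × 500 = 1000
Step 3: Original sum of nights: 48
Step 4: Final sum = 48 + 1000 = 1048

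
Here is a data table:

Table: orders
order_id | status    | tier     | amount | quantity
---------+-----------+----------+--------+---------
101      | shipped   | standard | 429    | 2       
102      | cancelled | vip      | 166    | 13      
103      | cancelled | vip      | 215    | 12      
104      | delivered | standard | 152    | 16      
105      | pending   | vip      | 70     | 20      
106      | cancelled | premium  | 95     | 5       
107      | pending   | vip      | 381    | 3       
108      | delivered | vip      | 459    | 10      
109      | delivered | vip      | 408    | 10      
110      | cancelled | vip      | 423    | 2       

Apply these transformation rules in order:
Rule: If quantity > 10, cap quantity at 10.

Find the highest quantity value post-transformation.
10

Step 1: Original maximum quantity = 20
Step 2: Apply cap at 10
Step 3: 4 records had quantity > 10 and were capped
Step 4: Maximum after transformation = 10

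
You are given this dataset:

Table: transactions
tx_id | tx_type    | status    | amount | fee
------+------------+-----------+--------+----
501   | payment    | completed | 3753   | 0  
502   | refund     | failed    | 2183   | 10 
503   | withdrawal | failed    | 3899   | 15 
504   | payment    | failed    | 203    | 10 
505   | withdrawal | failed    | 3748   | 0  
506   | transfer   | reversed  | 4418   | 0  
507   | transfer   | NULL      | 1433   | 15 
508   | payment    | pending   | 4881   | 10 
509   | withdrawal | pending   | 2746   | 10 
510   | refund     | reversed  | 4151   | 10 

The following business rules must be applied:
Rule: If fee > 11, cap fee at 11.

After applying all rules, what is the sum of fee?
72

Step 1: 2 records have fee > 11
Step 2: These records originally summed to 30
Step 3: After capping: 2 × 11 = 22
Step 4: Unaffected records sum: 50
Step 5: Final sum = 22 + 50 = 72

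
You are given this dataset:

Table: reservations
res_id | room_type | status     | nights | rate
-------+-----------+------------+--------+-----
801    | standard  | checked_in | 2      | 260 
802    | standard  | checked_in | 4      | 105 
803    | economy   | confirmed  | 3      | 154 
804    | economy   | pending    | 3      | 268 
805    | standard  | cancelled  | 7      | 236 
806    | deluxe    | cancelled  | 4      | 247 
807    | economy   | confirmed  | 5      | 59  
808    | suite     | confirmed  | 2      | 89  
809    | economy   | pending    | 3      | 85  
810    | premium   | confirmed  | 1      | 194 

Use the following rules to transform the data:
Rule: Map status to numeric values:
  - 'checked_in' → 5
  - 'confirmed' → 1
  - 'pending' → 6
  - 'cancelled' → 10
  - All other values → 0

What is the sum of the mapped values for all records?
46

Step 1: Apply mapping to each record
Step 2: Count by status:
  'checked_in': 2 records × 5 = 10
  'confirmed': 4 records × 1 = 4
  'pending': 2 records × 6 = 12
  'cancelled': 2 records × 10 = 20
Step 3: Sum all mapped values = 46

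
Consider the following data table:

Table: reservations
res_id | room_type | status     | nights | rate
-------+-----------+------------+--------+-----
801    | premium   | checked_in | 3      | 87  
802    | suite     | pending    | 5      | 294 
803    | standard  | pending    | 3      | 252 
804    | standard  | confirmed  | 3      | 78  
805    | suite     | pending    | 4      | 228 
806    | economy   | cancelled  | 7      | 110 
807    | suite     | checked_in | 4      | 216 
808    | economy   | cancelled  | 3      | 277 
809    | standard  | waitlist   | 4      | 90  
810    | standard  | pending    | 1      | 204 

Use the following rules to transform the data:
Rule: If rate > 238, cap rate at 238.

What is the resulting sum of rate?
1727

Step 1: 3 records have rate > 238
Step 2: These records originally summed to 823
Step 3: After capping: 3 × 238 = 714
Step 4: Unaffected records sum: 1013
Step 5: Final sum = 714 + 1013 = 1727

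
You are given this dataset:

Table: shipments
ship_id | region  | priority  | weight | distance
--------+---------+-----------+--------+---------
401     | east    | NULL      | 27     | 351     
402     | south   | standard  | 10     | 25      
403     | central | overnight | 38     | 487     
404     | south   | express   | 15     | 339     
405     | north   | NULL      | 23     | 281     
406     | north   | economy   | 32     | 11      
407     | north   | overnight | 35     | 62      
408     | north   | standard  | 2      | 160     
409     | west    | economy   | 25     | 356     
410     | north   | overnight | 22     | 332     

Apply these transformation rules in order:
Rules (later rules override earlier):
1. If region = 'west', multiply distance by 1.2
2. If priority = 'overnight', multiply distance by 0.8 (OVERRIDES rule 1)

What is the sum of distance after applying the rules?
2299.0

Step 1: Rule 2 takes priority for records with priority = 'overnight'
  - 3 records: 881 × 0.8 = 704.8
Step 2: Rule 1 applies to remaining records with region = 'west'
  - 1 records: 356 × 1.2 = 427.2
Step 3: Other records unchanged: 1167
Step 4: Final sum = 704.8 + 427.2 + 1167 = 2299.0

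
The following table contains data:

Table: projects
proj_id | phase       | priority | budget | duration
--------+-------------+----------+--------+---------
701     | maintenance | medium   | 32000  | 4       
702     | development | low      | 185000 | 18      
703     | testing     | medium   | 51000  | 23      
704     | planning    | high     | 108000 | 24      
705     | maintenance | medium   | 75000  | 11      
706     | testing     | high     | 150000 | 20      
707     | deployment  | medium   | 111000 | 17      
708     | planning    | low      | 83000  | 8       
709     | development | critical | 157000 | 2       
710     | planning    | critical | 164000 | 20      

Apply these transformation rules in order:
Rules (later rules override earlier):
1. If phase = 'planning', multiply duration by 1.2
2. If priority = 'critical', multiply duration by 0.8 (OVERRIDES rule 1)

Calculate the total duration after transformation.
149.0

Step 1: Rule 2 takes priority for records with priority = 'critical'
  - 2 records: 22 × 0.8 = 17.6
Step 2: Rule 1 applies to remaining records with phase = 'planning'
  - 2 records: 32 × 1.2 = 38.4
Step 3: Other records unchanged: 93
Step 4: Final sum = 17.6 + 38.4 + 93 = 149.0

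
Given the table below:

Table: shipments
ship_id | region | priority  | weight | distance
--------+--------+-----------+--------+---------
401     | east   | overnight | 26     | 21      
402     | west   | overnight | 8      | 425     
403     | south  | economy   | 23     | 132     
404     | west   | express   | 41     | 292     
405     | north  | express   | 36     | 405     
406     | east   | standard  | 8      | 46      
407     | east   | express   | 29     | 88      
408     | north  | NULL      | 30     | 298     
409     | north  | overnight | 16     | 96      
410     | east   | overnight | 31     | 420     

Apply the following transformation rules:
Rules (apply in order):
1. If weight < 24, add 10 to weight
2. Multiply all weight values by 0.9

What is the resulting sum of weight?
259.2

Step 1: Apply Rule 1 - Add 10 to records with weight < 24
  - 4 records affected: 55 + (4 × 10) = 95
  - Unaffected records: 193
  - Sum after Rule 1: 288
Step 2: Apply Rule 2 - Multiply all by 0.9
  - 288 × 0.9 = 259.2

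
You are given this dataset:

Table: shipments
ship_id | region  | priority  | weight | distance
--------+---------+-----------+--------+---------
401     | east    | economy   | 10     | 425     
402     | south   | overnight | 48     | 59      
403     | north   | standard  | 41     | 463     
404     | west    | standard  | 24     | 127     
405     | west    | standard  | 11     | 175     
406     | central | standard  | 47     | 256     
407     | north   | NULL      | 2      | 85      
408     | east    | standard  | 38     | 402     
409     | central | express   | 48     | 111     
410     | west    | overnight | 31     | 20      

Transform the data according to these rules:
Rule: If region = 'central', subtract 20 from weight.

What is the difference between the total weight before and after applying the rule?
40

Step 1: Original sum of weight = 300
Step 2: 2 records have region = 'central'
Step 3: Each affected record changes by -20
Step 4: Total change = 2 × -20 = -40
Step 5: New sum = 300 + -40 = 260
Step 6: Difference = |260 - 300| = 40
        (Sum decreased by 40)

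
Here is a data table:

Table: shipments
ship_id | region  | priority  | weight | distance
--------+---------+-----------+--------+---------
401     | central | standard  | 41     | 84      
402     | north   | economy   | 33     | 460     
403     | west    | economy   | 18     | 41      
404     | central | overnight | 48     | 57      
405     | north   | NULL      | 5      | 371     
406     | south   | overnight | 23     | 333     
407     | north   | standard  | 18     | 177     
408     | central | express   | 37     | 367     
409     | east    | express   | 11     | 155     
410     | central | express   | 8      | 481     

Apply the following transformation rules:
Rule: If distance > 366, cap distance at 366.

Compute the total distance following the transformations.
2311

Step 1: 4 records have distance > 366
Step 2: These records originally summed to 1679
Step 3: After capping: 4 × 366 = 1464
Step 4: Unaffected records sum: 847
Step 5: Final sum = 1464 + 847 = 2311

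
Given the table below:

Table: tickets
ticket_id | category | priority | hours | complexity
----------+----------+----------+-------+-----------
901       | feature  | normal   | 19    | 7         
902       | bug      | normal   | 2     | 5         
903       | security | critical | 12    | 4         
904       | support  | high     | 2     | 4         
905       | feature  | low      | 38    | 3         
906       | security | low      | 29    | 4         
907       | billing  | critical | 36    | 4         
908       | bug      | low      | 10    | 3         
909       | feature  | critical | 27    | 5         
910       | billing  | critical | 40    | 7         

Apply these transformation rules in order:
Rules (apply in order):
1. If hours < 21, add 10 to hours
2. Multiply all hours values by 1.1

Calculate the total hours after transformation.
291.5

Step 1: Apply Rule 1 - Add 10 to records with hours < 21
  - 5 records affected: 45 + (5 × 10) = 95
  - Unaffected records: 170
  - Sum after Rule 1: 265
Step 2: Apply Rule 2 - Multiply all by 1.1
  - 265 × 1.1 = 291.5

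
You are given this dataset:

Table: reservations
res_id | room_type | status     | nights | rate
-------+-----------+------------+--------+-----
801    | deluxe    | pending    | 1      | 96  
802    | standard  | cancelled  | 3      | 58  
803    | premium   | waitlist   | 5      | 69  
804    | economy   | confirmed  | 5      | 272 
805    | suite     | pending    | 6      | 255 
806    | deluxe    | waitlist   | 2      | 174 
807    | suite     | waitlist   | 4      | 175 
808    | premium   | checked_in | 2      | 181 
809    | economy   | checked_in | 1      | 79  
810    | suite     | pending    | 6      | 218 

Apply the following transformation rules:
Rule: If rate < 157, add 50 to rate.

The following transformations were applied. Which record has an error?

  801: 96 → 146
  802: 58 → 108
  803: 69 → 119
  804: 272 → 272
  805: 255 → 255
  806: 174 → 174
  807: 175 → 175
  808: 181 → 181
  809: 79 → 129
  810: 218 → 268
Record 810 has an error. The correct transformed value should be 218, not 268.

Step 1: Check each record against the rule
Step 2: Record 810 has rate = 218
Step 3: Since 218 >= 157, the bonus should not have been applied
Step 4: Correct value = 218, but claimed value = 268
Conclusion: Record 810 has the error.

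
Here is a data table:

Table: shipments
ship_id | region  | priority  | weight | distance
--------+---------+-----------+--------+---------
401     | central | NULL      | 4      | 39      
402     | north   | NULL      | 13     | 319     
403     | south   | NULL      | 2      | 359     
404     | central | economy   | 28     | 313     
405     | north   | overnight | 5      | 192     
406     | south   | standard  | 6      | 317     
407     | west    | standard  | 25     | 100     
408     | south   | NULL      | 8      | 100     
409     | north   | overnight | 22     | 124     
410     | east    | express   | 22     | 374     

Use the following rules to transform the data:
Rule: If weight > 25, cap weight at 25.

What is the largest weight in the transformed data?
25

Step 1: Original maximum weight = 28
Step 2: Apply cap at 25
Step 3: 1 records had weight > 25 and were capped
Step 4: Maximum after transformation = 25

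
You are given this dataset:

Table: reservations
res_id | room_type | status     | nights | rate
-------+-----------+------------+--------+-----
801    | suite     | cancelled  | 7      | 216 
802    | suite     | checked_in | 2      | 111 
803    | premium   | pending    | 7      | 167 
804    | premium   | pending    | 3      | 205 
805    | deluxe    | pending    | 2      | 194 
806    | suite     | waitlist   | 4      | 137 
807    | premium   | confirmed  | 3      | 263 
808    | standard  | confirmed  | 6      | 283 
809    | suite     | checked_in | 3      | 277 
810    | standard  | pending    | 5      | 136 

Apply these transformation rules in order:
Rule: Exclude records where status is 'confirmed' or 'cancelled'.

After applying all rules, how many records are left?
7

Step 1: Count records to exclude
  - 2 (confirmed) + 1 (cancelled) = 3 records
Step 2: Total records: 10
Step 3: Remaining = 10 - 3 = 7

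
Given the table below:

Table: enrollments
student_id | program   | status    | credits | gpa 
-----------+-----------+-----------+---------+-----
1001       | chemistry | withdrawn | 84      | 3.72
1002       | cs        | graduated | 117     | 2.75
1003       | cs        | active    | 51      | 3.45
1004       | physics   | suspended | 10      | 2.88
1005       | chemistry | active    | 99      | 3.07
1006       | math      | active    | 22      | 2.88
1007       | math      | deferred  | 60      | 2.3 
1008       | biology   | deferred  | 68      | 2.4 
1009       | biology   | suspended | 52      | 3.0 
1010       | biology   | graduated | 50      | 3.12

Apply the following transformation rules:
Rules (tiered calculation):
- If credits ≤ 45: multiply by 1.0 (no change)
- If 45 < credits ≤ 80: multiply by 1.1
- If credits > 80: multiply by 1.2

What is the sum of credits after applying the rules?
701.1

Step 1: Tier 1 (credits ≤ 45): 2 records, sum = 32 × 1.0 = 32.0
Step 2: Tier 2 (45 < credits ≤ 80): 5 records, sum = 281 × 1.1 = 309.1
Step 3: Tier 3 (credits > 80): 3 records, sum = 300 × 1.2 = 360.0
Step 4: Final sum = 32.0 + 309.1 + 360.0 = 701.1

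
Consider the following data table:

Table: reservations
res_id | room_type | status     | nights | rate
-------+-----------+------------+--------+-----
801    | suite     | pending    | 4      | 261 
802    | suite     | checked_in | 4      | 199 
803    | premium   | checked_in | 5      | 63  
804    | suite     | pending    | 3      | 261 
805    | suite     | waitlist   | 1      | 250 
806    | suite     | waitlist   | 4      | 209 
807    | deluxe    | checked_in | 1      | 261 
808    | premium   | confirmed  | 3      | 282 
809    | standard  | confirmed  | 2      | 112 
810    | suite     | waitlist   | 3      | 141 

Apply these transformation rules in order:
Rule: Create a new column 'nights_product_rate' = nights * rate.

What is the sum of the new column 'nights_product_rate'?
5778

Step 1: For each record, compute nights * rate
Example calculations:
  4 * 261 = 1044
  4 * 199 = 796
  5 * 63 = 315
  ...
Step 2: Sum all derived values
Step 3: Total = 5778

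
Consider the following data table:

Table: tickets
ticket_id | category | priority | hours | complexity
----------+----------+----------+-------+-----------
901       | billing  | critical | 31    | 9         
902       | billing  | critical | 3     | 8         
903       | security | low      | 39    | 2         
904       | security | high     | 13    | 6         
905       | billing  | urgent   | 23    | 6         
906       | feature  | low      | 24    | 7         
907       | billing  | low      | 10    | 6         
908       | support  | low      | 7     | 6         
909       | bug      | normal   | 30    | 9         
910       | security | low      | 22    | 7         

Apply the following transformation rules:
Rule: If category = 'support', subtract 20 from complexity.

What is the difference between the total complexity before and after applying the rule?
20

Step 1: Original sum of complexity = 66
Step 2: 1 records have category = 'support'
Step 3: Each affected record changes by -20
Step 4: Total change = 1 × -20 = -20
Step 5: New sum = 66 + -20 = 46
Step 6: Difference = |46 - 66| = 20
        (Sum decreased by 20)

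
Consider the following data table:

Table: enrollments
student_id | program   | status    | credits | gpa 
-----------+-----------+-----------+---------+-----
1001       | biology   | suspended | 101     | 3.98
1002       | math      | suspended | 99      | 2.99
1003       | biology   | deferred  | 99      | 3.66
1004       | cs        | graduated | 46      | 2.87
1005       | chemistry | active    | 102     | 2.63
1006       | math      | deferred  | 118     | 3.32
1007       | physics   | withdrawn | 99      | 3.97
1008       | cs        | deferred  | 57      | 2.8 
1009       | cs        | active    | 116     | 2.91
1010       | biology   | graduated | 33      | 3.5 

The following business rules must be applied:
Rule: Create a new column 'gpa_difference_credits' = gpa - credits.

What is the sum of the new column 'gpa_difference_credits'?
-837.37

Step 1: For each record, compute gpa - credits
Example calculations:
  3.98 - 101 = -97.02
  2.99 - 99 = -96.01
  3.66 - 99 = -95.34
  ...
Step 2: Sum all derived values
Step 3: Total = -837.37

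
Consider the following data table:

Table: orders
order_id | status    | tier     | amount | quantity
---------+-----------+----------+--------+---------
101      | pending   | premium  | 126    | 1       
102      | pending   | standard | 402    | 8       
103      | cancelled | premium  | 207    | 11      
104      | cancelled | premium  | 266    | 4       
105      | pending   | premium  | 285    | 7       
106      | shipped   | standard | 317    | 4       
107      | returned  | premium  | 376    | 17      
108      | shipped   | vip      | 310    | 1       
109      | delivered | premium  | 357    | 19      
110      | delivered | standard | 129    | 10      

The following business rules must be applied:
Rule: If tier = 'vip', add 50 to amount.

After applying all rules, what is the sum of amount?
2825

Step 1: Count records where tier = 'vip': 1
Step 2: Total bonus added: 1 × 50 = 50
Step 3: Original sum of amount: 2775
Step 4: Final sum = 2775 + 50 = 2825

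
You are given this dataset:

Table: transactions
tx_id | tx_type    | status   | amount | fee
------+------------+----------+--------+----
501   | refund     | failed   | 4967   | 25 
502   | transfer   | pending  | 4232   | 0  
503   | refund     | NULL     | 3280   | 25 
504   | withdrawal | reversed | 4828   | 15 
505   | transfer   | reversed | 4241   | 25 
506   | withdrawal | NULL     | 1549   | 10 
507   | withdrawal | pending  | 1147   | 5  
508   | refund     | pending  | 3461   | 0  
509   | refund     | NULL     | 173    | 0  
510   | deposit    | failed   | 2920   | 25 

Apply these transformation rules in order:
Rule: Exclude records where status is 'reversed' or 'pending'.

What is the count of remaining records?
5

Step 1: Count records to exclude
  - 2 (reversed) + 3 (pending) = 5 records
Step 2: Total records: 10
Step 3: Remaining = 10 - 5 = 5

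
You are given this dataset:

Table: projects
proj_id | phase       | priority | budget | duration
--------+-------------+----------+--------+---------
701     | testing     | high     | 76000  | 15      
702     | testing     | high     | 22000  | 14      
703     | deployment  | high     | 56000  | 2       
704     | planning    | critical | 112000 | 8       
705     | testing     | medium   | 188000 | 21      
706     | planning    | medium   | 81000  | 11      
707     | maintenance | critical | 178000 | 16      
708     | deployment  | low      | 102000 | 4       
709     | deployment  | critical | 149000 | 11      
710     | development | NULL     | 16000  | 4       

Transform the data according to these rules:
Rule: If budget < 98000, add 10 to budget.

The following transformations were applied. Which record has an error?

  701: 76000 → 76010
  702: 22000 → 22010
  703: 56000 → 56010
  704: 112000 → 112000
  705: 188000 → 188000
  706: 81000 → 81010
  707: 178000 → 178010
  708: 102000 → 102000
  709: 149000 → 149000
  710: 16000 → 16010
Record 707 has an error. The correct transformed value should be 178000, not 178010.

Step 1: Check each record against the rule
Step 2: Record 707 has budget = 178000
Step 3: Since 178000 >= 98000, the bonus should not have been applied
Step 4: Correct value = 178000, but claimed value = 178010
Conclusion: Record 707 has the error.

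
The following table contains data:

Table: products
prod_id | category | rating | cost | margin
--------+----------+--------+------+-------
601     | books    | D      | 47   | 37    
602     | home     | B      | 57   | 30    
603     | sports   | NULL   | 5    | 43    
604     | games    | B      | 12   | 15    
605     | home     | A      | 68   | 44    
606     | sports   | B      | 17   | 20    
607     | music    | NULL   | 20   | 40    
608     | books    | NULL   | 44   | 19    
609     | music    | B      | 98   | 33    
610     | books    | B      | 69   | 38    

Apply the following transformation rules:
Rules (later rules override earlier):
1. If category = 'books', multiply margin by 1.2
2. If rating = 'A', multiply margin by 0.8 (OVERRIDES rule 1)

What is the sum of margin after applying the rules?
329.0

Step 1: Rule 2 takes priority for records with rating = 'A'
  - 1 records: 44 × 0.8 = 35.2
Step 2: Rule 1 applies to remaining records with category = 'books'
  - 3 records: 94 × 1.2 = 112.8
Step 3: Other records unchanged: 181
Step 4: Final sum = 35.2 + 112.8 + 181 = 329.0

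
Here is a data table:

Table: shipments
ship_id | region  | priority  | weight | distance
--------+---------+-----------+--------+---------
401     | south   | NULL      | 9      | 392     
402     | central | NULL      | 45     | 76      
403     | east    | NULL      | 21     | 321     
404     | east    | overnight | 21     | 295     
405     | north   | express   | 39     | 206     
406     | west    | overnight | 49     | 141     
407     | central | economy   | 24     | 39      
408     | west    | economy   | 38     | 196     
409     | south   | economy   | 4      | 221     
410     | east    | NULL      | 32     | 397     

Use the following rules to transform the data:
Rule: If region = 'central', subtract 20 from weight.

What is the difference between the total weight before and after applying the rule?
40

Step 1: Original sum of weight = 282
Step 2: 2 records have region = 'central'
Step 3: Each affected record changes by -20
Step 4: Total change = 2 × -20 = -40
Step 5: New sum = 282 + -40 = 242
Step 6: Difference = |242 - 282| = 40
        (Sum decreased by 40)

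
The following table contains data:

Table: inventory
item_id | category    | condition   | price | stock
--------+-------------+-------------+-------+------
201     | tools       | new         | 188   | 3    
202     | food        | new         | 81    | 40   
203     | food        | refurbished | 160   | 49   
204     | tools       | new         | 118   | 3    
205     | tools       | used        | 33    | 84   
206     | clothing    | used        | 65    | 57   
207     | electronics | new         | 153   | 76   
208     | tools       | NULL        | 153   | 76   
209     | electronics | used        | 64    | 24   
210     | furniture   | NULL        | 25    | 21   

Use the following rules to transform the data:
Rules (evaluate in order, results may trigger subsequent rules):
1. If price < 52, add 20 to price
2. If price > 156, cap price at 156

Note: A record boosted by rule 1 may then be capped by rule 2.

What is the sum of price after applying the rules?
1044

Step 1: Apply rule 1 to records with price < 52
  - 2 records get bonus of 20
  - Of these, 0 records then exceed 156 and get capped
Step 2: Apply rule 2 to records with price > 156
  - 2 records (original) are capped
Step 3: Calculate final sum = 1044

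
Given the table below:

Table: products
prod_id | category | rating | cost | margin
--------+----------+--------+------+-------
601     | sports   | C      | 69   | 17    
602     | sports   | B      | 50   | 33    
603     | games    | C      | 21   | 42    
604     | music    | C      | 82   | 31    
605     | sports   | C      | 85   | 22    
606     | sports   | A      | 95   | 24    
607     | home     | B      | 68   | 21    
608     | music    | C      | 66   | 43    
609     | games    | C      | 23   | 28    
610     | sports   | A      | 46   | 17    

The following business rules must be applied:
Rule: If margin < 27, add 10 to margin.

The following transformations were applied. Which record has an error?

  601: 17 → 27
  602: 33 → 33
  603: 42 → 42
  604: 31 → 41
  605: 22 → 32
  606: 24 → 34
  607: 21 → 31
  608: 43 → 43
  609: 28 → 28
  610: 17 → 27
Record 604 has an error. The correct transformed value should be 31, not 41.

Step 1: Check each record against the rule
Step 2: Record 604 has margin = 31
Step 3: Since 31 >= 27, the bonus should not have been applied
Step 4: Correct value = 31, but claimed value = 41
Conclusion: Record 604 has the error.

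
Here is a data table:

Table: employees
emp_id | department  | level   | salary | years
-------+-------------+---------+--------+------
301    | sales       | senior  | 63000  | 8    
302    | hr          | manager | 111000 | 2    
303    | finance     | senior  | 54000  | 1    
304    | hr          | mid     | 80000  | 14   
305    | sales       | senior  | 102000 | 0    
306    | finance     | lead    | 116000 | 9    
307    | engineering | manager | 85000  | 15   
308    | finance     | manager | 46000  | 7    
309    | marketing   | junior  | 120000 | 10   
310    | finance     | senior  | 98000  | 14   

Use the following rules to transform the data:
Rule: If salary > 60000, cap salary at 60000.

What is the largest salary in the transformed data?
60000

Step 1: Original maximum salary = 120000
Step 2: Apply cap at 60000
Step 3: 8 records had salary > 60000 and were capped
Step 4: Maximum after transformation = 60000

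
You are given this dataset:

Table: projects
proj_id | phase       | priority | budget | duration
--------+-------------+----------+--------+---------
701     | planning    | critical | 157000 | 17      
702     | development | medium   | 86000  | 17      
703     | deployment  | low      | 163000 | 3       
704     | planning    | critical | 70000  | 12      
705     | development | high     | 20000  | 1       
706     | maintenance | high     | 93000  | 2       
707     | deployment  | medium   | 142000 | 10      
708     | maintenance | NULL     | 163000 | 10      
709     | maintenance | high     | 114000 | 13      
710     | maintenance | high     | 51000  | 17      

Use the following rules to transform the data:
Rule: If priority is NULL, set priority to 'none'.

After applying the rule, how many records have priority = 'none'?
1

Step 1: Count records where priority IS NULL
Step 2: Found 1 records with NULL priority
Step 3: These records will have priority set to 'none'
Step 4: Records already having priority = 'none': 0
Step 5: Answer: 1 + 0 = 1 records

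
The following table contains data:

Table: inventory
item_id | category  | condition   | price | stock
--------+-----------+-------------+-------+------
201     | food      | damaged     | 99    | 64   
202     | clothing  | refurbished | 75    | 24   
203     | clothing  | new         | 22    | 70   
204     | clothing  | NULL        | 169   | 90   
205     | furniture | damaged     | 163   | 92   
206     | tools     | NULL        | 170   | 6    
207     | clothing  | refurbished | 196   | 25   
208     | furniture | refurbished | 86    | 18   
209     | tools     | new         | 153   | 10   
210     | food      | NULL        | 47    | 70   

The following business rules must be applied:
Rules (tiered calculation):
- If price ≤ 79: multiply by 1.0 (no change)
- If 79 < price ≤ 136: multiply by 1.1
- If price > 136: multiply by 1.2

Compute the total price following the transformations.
1368.7

Step 1: Tier 1 (price ≤ 79): 3 records, sum = 144 × 1.0 = 144.0
Step 2: Tier 2 (79 < price ≤ 136): 2 records, sum = 185 × 1.1 = 203.5
Step 3: Tier 3 (price > 136): 5 records, sum = 851 × 1.2 = 1021.2
Step 4: Final sum = 144.0 + 203.5 + 1021.2 = 1368.7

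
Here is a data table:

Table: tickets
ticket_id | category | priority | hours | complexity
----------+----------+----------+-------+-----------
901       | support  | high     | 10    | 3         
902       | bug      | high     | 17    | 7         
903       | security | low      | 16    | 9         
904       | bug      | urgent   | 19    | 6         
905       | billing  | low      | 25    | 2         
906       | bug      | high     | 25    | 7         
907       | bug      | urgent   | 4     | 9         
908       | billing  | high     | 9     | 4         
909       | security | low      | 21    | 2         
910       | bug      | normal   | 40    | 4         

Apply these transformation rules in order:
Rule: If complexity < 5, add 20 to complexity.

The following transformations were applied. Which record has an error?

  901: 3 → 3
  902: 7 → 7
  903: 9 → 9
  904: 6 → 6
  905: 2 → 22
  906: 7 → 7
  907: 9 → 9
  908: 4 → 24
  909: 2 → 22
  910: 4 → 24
Record 901 has an error. The correct transformed value should be 23, not 3.

Step 1: Check each record against the rule
Step 2: Record 901 has complexity = 3
Step 3: Since 3 < 5, the bonus should have been applied
Step 4: Correct value = 23, but claimed value = 3
Conclusion: Record 901 has the error.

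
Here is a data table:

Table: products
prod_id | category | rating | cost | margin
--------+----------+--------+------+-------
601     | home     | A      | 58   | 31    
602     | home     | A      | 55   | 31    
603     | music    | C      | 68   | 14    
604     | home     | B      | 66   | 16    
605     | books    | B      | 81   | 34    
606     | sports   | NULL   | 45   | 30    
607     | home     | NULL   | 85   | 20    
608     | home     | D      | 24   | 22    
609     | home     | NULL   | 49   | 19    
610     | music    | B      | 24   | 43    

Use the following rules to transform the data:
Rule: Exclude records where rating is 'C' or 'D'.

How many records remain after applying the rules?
8

Step 1: Count records to exclude
  - 1 (C) + 1 (D) = 2 records
Step 2: Total records: 10
Step 3: Remaining = 10 - 2 = 8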